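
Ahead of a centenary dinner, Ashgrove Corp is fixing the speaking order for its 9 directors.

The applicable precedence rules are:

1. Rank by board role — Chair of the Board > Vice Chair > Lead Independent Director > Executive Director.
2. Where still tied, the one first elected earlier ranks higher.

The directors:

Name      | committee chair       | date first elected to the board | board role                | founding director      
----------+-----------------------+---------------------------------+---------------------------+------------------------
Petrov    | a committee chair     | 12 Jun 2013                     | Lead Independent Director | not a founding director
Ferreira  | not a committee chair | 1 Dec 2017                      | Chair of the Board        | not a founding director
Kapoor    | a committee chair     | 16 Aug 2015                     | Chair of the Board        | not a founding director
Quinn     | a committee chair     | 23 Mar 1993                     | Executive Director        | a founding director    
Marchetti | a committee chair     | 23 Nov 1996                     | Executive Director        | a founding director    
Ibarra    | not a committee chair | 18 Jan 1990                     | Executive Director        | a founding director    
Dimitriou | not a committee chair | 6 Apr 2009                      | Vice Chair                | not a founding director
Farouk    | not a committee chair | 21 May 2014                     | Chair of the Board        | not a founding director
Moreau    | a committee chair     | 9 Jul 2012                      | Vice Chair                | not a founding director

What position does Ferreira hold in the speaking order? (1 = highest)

3

By board role: Farouk, Kapoor and Ferreira (Chair of the Board); then Dimitriou and Moreau (Vice Chair); then Petrov (Lead Independent Director); then Ibarra, Quinn and Marchetti (Executive Director).
Among Farouk, Kapoor and Ferreira, by date first elected to the board (earlier first): Farouk (21 May 2014) before Kapoor (16 Aug 2015) before Ferreira (1 Dec 2017).
Among Dimitriou and Moreau, by date first elected to the board (earlier first): Dimitriou (6 Apr 2009) before Moreau (9 Jul 2012).
Among Ibarra, Quinn and Marchetti, by date first elected to the board (earlier first): Ibarra (18 Jan 1990) before Quinn (23 Mar 1993) before Marchetti (23 Nov 1996).
Order: Farouk, Kapoor, Ferreira, Dimitriou, Moreau, Petrov, Ibarra, Quinn, Marchetti. So position 3.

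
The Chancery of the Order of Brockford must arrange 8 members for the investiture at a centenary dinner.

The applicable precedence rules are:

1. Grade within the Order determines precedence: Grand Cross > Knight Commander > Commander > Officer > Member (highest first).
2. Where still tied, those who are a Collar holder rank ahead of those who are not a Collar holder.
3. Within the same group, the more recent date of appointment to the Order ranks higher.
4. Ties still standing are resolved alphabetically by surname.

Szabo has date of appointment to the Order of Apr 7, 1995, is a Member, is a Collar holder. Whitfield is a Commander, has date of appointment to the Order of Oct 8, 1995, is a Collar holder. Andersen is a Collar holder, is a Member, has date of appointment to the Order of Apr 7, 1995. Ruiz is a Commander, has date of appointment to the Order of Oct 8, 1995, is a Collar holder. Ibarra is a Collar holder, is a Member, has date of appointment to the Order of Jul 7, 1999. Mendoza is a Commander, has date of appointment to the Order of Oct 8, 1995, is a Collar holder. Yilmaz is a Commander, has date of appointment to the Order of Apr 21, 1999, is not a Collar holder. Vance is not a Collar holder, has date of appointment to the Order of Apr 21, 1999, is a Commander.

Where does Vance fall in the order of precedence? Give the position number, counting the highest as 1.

4

By grade within the Order: Mendoza, Ruiz, Whitfield, Vance and Yilmaz (Commander); then Ibarra, Andersen and Szabo (Member).
Among Mendoza, Ruiz, Whitfield, Vance and Yilmaz, a Collar holder before not a Collar holder: Mendoza, Ruiz and Whitfield (a Collar holder) before Vance and Yilmaz (not a Collar holder).
Mendoza, Ruiz and Whitfield all have date of appointment to the Order Oct 8, 1995, so the next rule applies.
Among Mendoza, Ruiz and Whitfield, alphabetically by surname: Mendoza before Ruiz before Whitfield.
Vance and Yilmaz both have date of appointment to the Order Apr 21, 1999, so the next rule applies.
Among Vance and Yilmaz, alphabetically by surname: Vance before Yilmaz.
Ibarra, Andersen and Szabo are each a Collar holder, so the next rule applies.
Among Ibarra, Andersen and Szabo, by date of appointment to the Order (later first): Ibarra (Jul 7, 1999) before Andersen and Szabo (Apr 7, 1995).
Among Andersen and Szabo, alphabetically by surname: Andersen before Szabo.
Order: Mendoza, Ruiz, Whitfield, Vance, Yilmaz, Ibarra, Andersen, Szabo. So position 4.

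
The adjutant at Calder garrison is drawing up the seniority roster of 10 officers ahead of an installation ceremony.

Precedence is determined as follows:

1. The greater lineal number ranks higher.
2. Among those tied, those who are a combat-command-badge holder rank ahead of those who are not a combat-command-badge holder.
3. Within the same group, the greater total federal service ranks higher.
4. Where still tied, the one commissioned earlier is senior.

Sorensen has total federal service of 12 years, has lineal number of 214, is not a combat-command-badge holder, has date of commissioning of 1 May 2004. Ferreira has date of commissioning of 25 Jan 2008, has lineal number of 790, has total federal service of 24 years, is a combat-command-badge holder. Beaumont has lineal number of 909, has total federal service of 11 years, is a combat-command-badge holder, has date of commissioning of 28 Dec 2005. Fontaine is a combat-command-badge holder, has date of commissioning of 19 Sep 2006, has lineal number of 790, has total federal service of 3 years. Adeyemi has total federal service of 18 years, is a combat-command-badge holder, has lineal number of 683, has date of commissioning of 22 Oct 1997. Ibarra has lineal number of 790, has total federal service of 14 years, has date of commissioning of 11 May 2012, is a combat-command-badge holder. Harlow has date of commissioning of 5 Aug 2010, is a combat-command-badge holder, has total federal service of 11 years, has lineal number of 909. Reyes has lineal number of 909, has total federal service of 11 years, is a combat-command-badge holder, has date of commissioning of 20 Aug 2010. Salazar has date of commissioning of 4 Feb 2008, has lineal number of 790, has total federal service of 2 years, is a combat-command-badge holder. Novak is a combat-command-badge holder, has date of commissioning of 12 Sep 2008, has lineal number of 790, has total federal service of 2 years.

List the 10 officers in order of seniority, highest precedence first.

By lineal number (higher first): Beaumont, Harlow and Reyes (each 909); then Ferreira, Ibarra, Fontaine, Salazar and Novak (each 790); then Adeyemi (683); then Sorensen (214).
Beaumont, Harlow and Reyes are each a combat-command-badge holder, so the next rule applies.
Beaumont, Harlow and Reyes all have total federal service 11 years, so the next rule applies.
Among Beaumont, Harlow and Reyes, by date of commissioning (earlier first): Beaumont (28 Dec 2005) before Harlow (5 Aug 2010) before Reyes (20 Aug 2010).
Ferreira, Ibarra, Fontaine, Salazar and Novak are each a combat-command-badge holder, so the next rule applies.
Among Ferreira, Ibarra, Fontaine, Salazar and Novak, by total federal service (higher first): Ferreira (24 years) before Ibarra (14 years) before Fontaine (3 years) before Salazar and Novak (2 years).
Among Salazar and Novak, by date of commissioning (earlier first): Salazar (4 Feb 2008) before Novak (12 Sep 2008).
Full order: Beaumont, Harlow, Reyes, Ferreira, Ibarra, Fontaine, Salazar, Novak, Adeyemi, Sorensen.

Beaumont, Harlow, Reyes, Ferreira, Ibarra, Fontaine, Salazar, Novak, Adeyemi, Sorensen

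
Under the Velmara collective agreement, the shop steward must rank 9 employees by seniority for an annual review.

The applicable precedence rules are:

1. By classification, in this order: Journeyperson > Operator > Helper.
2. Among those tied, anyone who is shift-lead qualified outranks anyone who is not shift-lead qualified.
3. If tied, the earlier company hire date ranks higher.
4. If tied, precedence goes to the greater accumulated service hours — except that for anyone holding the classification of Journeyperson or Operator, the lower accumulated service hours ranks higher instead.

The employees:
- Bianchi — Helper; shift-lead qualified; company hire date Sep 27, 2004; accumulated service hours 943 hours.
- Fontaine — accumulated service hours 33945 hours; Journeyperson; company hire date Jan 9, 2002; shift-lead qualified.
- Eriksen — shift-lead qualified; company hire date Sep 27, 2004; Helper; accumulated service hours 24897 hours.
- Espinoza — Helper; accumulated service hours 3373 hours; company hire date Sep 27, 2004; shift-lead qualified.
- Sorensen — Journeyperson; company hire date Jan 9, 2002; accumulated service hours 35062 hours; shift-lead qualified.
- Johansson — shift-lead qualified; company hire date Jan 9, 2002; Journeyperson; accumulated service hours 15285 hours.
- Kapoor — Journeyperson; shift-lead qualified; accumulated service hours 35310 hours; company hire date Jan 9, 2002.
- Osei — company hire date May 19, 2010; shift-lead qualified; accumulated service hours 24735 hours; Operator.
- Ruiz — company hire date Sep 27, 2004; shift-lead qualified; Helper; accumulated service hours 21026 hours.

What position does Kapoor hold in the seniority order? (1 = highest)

4

By classification: Johansson, Fontaine, Sorensen and Kapoor (Journeyperson); then Osei (Operator); then Eriksen, Ruiz, Espinoza and Bianchi (Helper).
Johansson, Fontaine, Sorensen and Kapoor are each shift-lead qualified, so the next rule applies.
Johansson, Fontaine, Sorensen and Kapoor all have company hire date Jan 9, 2002, so the next rule applies.
Among Johansson, Fontaine, Sorensen and Kapoor, by accumulated service hours (lower first) (reversed rule for this group): Johansson (15285 hours) before Fontaine (33945 hours) before Sorensen (35062 hours) before Kapoor (35310 hours).
Eriksen, Ruiz, Espinoza and Bianchi are each shift-lead qualified, so the next rule applies.
Eriksen, Ruiz, Espinoza and Bianchi all have company hire date Sep 27, 2004, so the next rule applies.
Among Eriksen, Ruiz, Espinoza and Bianchi, by accumulated service hours (higher first): Eriksen (24897 hours) before Ruiz (21026 hours) before Espinoza (3373 hours) before Bianchi (943 hours).
Order: Johansson, Fontaine, Sorensen, Kapoor, Osei, Eriksen, Ruiz, Espinoza, Bianchi. So position 4.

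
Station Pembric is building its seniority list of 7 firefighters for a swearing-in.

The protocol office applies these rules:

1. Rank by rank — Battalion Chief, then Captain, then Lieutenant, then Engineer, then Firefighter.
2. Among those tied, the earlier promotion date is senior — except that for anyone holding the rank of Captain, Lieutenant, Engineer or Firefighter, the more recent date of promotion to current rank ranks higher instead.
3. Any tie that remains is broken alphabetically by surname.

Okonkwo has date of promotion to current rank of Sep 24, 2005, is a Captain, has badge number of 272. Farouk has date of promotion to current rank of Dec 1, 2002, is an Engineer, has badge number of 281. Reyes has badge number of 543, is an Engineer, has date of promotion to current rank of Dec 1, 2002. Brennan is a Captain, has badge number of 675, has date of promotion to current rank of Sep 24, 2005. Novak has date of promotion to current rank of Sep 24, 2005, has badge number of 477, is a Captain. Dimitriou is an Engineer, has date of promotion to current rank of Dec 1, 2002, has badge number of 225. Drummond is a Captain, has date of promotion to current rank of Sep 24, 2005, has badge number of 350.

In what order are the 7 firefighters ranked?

By rank: Brennan, Drummond, Novak and Okonkwo (Captain); then Dimitriou, Farouk and Reyes (Engineer).
Brennan, Drummond, Novak and Okonkwo all have date of promotion to current rank Sep 24, 2005, so the next rule applies.
Among Brennan, Drummond, Novak and Okonkwo, alphabetically by surname: Brennan before Drummond before Novak before Okonkwo.
Dimitriou, Farouk and Reyes all have date of promotion to current rank Dec 1, 2002, so the next rule applies.
Among Dimitriou, Farouk and Reyes, alphabetically by surname: Dimitriou before Farouk before Reyes.
Full order: Brennan, Drummond, Novak, Okonkwo, Dimitriou, Farouk, Reyes.

Brennan, Drummond, Novak, Okonkwo, Dimitriou, Farouk, Reyes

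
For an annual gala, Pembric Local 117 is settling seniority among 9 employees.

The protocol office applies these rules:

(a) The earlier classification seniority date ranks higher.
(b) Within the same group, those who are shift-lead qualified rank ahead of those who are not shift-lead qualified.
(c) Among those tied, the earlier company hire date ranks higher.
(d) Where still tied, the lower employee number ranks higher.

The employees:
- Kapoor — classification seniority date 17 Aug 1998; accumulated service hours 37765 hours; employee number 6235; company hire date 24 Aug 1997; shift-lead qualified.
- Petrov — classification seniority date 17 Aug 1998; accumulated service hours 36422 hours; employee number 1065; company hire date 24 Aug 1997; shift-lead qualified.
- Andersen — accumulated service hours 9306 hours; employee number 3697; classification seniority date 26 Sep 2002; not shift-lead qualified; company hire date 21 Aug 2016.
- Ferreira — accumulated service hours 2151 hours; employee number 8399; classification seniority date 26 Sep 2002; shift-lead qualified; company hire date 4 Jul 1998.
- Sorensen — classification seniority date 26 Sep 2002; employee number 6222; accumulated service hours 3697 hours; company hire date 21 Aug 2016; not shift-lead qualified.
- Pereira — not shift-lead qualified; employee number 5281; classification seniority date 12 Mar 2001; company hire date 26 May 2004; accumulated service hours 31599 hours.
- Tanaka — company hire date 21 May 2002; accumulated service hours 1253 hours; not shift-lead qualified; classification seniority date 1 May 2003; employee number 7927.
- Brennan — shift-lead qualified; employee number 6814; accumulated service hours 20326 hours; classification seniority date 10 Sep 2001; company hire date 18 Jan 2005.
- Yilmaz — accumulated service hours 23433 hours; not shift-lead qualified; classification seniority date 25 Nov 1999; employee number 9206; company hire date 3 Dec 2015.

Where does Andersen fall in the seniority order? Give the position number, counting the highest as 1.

By classification seniority date (earlier first): Petrov and Kapoor (both 17 Aug 1998); then Yilmaz (25 Nov 1999); then Pereira (12 Mar 2001); then Brennan (10 Sep 2001); then Ferreira, Andersen and Sorensen (each 26 Sep 2002); then Tanaka (1 May 2003).
Petrov and Kapoor are each shift-lead qualified, so the next rule applies.
Petrov and Kapoor both have company hire date 24 Aug 1997, so the next rule applies.
Among Petrov and Kapoor, by employee number (lower first): Petrov (1065) before Kapoor (6235).
Among Ferreira, Andersen and Sorensen, shift-lead qualified before not shift-lead qualified: Ferreira (shift-lead qualified) before Andersen and Sorensen (not shift-lead qualified).
Andersen and Sorensen both have company hire date 21 Aug 2016, so the next rule applies.
Among Andersen and Sorensen, by employee number (lower first): Andersen (3697) before Sorensen (6222).
Order: Petrov, Kapoor, Yilmaz, Pereira, Brennan, Ferreira, Andersen, Sorensen, Tanaka. So position 7.

7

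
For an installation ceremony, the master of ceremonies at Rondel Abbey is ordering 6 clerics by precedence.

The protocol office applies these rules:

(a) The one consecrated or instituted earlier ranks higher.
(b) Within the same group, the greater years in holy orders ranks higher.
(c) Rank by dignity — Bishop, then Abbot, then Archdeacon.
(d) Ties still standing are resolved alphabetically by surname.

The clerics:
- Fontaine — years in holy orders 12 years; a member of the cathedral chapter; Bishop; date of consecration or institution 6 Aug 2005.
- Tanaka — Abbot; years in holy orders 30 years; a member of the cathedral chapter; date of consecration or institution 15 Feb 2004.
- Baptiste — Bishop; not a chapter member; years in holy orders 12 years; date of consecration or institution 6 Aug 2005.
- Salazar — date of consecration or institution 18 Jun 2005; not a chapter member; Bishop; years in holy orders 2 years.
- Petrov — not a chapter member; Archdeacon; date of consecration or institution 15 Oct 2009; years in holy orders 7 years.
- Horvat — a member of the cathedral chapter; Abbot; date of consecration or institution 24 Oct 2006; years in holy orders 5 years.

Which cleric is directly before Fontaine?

By date of consecration or institution (earlier first): Tanaka (15 Feb 2004); then Salazar (18 Jun 2005); then Baptiste and Fontaine (both 6 Aug 2005); then Horvat (24 Oct 2006); then Petrov (15 Oct 2009).
Baptiste and Fontaine both have years in holy orders 12 years, so the next rule applies.
Baptiste and Fontaine are each Bishop, so the next rule applies.
Among Baptiste and Fontaine, alphabetically by surname: Baptiste before Fontaine.
Order: Tanaka, Salazar, Baptiste, Fontaine, Horvat, Petrov.

Baptiste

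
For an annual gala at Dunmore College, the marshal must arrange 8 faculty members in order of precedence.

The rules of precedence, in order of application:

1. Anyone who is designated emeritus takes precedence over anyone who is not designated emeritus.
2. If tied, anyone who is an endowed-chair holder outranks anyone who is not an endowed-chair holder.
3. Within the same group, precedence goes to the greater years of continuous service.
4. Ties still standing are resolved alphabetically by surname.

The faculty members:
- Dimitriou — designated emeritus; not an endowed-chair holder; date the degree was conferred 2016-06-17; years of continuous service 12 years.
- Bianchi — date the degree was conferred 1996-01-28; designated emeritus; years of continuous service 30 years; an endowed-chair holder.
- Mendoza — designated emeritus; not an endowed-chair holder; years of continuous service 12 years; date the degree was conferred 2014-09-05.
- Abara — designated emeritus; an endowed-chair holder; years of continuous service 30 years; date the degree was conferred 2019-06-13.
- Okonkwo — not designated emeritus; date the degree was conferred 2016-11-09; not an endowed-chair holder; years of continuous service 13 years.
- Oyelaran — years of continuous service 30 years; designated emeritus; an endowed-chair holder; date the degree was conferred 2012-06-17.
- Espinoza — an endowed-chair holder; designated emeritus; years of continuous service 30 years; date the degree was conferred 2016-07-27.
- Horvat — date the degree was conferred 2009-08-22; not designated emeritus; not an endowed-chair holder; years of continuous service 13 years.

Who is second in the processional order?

Bianchi

By the first rule: Abara, Bianchi, Espinoza, Oyelaran, Dimitriou and Mendoza (each designated emeritus); then Horvat and Okonkwo (both not designated emeritus).
Among Abara, Bianchi, Espinoza, Oyelaran, Dimitriou and Mendoza, an endowed-chair holder before not an endowed-chair holder: Abara, Bianchi, Espinoza and Oyelaran (an endowed-chair holder) before Dimitriou and Mendoza (not an endowed-chair holder).
Abara, Bianchi, Espinoza and Oyelaran all have years of continuous service 30 years, so the next rule applies.
Among Abara, Bianchi, Espinoza and Oyelaran, alphabetically by surname: Abara before Bianchi before Espinoza before Oyelaran.
Dimitriou and Mendoza both have years of continuous service 12 years, so the next rule applies.
Among Dimitriou and Mendoza, alphabetically by surname: Dimitriou before Mendoza.
Horvat and Okonkwo are each not an endowed-chair holder, so the next rule applies.
Horvat and Okonkwo both have years of continuous service 13 years, so the next rule applies.
Among Horvat and Okonkwo, alphabetically by surname: Horvat before Okonkwo.
Order: Abara, Bianchi, Espinoza, Oyelaran, Dimitriou, Mendoza, Horvat, Okonkwo.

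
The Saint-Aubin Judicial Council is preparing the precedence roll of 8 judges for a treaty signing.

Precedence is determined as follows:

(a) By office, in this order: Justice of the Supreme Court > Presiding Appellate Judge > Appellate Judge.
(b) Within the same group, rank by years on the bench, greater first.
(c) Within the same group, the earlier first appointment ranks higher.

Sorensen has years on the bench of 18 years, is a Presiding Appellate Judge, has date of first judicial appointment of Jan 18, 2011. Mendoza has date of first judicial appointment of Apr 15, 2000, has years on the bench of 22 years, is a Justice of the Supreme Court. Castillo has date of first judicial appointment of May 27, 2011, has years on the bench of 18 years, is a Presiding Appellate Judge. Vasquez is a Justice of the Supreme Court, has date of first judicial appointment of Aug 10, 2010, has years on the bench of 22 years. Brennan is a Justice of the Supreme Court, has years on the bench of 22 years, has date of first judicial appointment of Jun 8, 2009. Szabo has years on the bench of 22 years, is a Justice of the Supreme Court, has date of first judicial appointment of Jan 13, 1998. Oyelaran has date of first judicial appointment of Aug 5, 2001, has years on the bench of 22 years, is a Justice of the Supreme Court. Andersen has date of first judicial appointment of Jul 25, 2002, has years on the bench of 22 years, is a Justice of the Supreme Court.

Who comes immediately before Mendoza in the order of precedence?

Szabo

By office: Szabo, Mendoza, Oyelaran, Andersen, Brennan and Vasquez (Justice of the Supreme Court); then Sorensen and Castillo (Presiding Appellate Judge).
Szabo, Mendoza, Oyelaran, Andersen, Brennan and Vasquez all have years on the bench 22 years, so the next rule applies.
Among Szabo, Mendoza, Oyelaran, Andersen, Brennan and Vasquez, by date of first judicial appointment (earlier first): Szabo (Jan 13, 1998) before Mendoza (Apr 15, 2000) before Oyelaran (Aug 5, 2001) before Andersen (Jul 25, 2002) before Brennan (Jun 8, 2009) before Vasquez (Aug 10, 2010).
Sorensen and Castillo both have years on the bench 18 years, so the next rule applies.
Among Sorensen and Castillo, by date of first judicial appointment (earlier first): Sorensen (Jan 18, 2011) before Castillo (May 27, 2011).
Order: Szabo, Mendoza, Oyelaran, Andersen, Brennan, Vasquez, Sorensen, Castillo.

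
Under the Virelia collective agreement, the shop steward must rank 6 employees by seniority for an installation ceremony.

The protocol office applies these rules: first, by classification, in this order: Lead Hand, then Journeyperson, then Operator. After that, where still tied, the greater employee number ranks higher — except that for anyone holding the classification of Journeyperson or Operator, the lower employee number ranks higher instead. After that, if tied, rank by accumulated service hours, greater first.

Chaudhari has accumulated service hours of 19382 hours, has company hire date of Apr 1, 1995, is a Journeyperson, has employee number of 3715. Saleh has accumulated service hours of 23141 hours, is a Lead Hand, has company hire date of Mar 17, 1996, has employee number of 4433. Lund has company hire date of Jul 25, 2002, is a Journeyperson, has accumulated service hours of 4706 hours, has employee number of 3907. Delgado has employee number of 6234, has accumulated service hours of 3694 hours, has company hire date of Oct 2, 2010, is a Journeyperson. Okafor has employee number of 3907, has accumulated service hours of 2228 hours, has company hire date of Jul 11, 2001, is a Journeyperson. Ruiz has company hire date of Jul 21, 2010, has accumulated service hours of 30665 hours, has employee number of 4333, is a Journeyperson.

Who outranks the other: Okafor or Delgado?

By classification: Saleh (Lead Hand); then Chaudhari, Lund, Okafor, Ruiz and Delgado (Journeyperson).
Among Chaudhari, Lund, Okafor, Ruiz and Delgado, by employee number (lower first) (reversed rule for this group): Chaudhari (3715) before Lund and Okafor (3907) before Ruiz (4333) before Delgado (6234).
Among Lund and Okafor, by accumulated service hours (higher first): Lund (4706 hours) before Okafor (2228 hours).
So Okafor takes precedence.

Okafor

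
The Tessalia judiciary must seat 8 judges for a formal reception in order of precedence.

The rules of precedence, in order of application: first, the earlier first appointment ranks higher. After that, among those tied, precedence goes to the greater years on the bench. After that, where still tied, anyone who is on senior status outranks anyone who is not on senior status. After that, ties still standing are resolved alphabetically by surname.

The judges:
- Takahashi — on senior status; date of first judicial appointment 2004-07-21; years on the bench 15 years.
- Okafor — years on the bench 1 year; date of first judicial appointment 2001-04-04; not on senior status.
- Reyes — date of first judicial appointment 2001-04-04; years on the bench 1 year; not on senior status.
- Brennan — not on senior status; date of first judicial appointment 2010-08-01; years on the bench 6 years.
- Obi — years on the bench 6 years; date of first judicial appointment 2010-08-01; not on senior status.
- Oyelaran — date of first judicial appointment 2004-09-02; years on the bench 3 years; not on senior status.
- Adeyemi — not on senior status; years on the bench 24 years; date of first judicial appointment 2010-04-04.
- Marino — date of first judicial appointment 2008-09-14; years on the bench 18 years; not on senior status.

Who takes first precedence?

By date of first judicial appointment (earlier first): Okafor and Reyes (both 2001-04-04); then Takahashi (2004-07-21); then Oyelaran (2004-09-02); then Marino (2008-09-14); then Adeyemi (2010-04-04); then Brennan and Obi (both 2010-08-01).
Okafor and Reyes both have years on the bench 1 year, so the next rule applies.
Okafor and Reyes are each not on senior status, so the next rule applies.
Among Okafor and Reyes, alphabetically by surname: Okafor before Reyes.
Brennan and Obi both have years on the bench 6 years, so the next rule applies.
Brennan and Obi are each not on senior status, so the next rule applies.
Among Brennan and Obi, alphabetically by surname: Brennan before Obi.
Order: Okafor, Reyes, Takahashi, Oyelaran, Marino, Adeyemi, Brennan, Obi.

Okafor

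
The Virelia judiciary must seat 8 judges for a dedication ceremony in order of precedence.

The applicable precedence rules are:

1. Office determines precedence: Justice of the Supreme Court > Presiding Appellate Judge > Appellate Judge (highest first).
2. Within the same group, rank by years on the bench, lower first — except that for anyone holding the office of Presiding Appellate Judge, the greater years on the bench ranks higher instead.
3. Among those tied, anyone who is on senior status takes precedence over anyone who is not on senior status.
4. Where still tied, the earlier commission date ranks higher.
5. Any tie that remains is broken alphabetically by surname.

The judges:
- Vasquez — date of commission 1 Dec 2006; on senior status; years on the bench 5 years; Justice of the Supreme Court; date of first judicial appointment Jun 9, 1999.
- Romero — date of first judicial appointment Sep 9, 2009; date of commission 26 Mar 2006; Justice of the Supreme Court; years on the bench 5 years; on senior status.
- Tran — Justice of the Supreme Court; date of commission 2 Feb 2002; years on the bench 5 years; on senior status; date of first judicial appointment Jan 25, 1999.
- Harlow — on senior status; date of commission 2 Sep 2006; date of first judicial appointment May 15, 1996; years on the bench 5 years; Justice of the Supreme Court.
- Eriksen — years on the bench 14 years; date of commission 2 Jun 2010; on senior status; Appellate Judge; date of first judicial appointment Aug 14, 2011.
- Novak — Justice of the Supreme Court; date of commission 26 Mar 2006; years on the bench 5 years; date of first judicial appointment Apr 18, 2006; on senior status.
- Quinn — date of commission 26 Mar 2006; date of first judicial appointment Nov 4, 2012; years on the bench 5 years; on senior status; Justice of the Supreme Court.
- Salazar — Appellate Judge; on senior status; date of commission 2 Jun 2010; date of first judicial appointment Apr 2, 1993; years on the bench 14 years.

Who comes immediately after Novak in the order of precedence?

By office: Tran, Novak, Quinn, Romero, Harlow and Vasquez (Justice of the Supreme Court); then Eriksen and Salazar (Appellate Judge).
Tran, Novak, Quinn, Romero, Harlow and Vasquez all have years on the bench 5 years, so the next rule applies.
Tran, Novak, Quinn, Romero, Harlow and Vasquez are each on senior status, so the next rule applies.
Among Tran, Novak, Quinn, Romero, Harlow and Vasquez, by date of commission (earlier first): Tran (2 Feb 2002) before Novak, Quinn and Romero (26 Mar 2006) before Harlow (2 Sep 2006) before Vasquez (1 Dec 2006).
Among Novak, Quinn and Romero, alphabetically by surname: Novak before Quinn before Romero.
Eriksen and Salazar both have years on the bench 14 years, so the next rule applies.
Eriksen and Salazar are each on senior status, so the next rule applies.
Eriksen and Salazar both have date of commission 2 Jun 2010, so the next rule applies.
Among Eriksen and Salazar, alphabetically by surname: Eriksen before Salazar.
Order: Tran, Novak, Quinn, Romero, Harlow, Vasquez, Eriksen, Salazar.

Quinn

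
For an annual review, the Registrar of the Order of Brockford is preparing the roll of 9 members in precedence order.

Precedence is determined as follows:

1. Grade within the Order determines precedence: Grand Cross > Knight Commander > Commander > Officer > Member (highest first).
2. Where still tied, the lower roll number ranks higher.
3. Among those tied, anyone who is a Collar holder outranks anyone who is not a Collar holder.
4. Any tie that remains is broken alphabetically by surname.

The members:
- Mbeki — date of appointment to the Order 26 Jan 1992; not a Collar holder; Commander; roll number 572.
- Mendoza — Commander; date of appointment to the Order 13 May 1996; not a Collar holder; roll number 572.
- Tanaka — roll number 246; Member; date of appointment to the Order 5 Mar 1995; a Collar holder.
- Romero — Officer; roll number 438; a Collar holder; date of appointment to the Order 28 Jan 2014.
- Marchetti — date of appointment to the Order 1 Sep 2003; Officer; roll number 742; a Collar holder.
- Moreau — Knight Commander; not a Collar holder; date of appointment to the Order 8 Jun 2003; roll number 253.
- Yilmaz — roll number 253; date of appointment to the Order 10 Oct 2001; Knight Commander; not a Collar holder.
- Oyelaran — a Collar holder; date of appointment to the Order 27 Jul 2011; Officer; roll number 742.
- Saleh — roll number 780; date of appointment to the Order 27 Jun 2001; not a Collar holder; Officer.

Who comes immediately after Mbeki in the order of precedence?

By grade within the Order: Moreau and Yilmaz (Knight Commander); then Mbeki and Mendoza (Commander); then Romero, Marchetti, Oyelaran and Saleh (Officer); then Tanaka (Member).
Moreau and Yilmaz both have roll number 253, so the next rule applies.
Moreau and Yilmaz are each not a Collar holder, so the next rule applies.
Among Moreau and Yilmaz, alphabetically by surname: Moreau before Yilmaz.
Mbeki and Mendoza both have roll number 572, so the next rule applies.
Mbeki and Mendoza are each not a Collar holder, so the next rule applies.
Among Mbeki and Mendoza, alphabetically by surname: Mbeki before Mendoza.
Among Romero, Marchetti, Oyelaran and Saleh, by roll number (lower first): Romero (438) before Marchetti and Oyelaran (742) before Saleh (780).
Marchetti and Oyelaran are each a Collar holder, so the next rule applies.
Among Marchetti and Oyelaran, alphabetically by surname: Marchetti before Oyelaran.
Order: Moreau, Yilmaz, Mbeki, Mendoza, Romero, Marchetti, Oyelaran, Saleh, Tanaka.

Mendoza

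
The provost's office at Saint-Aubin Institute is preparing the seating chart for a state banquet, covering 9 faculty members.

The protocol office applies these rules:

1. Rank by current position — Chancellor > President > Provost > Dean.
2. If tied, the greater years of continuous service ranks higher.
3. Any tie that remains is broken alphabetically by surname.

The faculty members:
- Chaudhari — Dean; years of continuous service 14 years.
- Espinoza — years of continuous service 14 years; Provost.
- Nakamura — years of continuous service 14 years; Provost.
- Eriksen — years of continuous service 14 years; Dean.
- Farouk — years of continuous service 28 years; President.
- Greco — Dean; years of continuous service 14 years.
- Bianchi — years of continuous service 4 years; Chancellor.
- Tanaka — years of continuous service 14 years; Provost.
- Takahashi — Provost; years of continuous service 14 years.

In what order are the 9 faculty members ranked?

Bianchi, Farouk, Espinoza, Nakamura, Takahashi, Tanaka, Chaudhari, Eriksen, Greco

By current position: Bianchi (Chancellor); then Farouk (President); then Espinoza, Nakamura, Takahashi and Tanaka (Provost); then Chaudhari, Eriksen and Greco (Dean).
Espinoza, Nakamura, Takahashi and Tanaka all have years of continuous service 14 years, so the next rule applies.
Among Espinoza, Nakamura, Takahashi and Tanaka, alphabetically by surname: Espinoza before Nakamura before Takahashi before Tanaka.
Chaudhari, Eriksen and Greco all have years of continuous service 14 years, so the next rule applies.
Among Chaudhari, Eriksen and Greco, alphabetically by surname: Chaudhari before Eriksen before Greco.
Full order: Bianchi, Farouk, Espinoza, Nakamura, Takahashi, Tanaka, Chaudhari, Eriksen, Greco.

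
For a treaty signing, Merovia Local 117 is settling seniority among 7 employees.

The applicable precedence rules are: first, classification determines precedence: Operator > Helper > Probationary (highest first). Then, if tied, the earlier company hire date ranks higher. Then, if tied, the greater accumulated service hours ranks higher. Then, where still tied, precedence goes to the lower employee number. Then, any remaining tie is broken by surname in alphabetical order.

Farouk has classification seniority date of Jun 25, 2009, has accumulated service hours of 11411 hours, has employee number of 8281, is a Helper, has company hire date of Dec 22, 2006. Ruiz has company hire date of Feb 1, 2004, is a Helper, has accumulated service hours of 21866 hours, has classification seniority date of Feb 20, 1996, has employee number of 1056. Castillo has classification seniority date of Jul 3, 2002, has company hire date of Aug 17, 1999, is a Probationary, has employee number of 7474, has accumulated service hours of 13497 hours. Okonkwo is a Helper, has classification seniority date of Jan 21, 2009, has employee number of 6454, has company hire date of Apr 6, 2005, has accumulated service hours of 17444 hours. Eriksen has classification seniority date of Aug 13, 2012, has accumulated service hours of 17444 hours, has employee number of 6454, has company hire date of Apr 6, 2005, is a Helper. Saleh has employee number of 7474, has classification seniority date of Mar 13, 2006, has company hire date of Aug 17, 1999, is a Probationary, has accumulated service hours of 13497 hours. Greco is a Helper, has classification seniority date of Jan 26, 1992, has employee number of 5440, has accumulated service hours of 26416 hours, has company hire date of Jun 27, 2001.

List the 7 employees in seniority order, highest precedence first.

Greco, Ruiz, Eriksen, Okonkwo, Farouk, Castillo, Saleh

By classification: Greco, Ruiz, Eriksen, Okonkwo and Farouk (Helper); then Castillo and Saleh (Probationary).
Among Greco, Ruiz, Eriksen, Okonkwo and Farouk, by company hire date (earlier first): Greco (Jun 27, 2001) before Ruiz (Feb 1, 2004) before Eriksen and Okonkwo (Apr 6, 2005) before Farouk (Dec 22, 2006).
Eriksen and Okonkwo both have accumulated service hours 17444 hours, so the next rule applies.
Eriksen and Okonkwo both have employee number 6454, so the next rule applies.
Among Eriksen and Okonkwo, alphabetically by surname: Eriksen before Okonkwo.
Castillo and Saleh both have company hire date Aug 17, 1999, so the next rule applies.
Castillo and Saleh both have accumulated service hours 13497 hours, so the next rule applies.
Castillo and Saleh both have employee number 7474, so the next rule applies.
Among Castillo and Saleh, alphabetically by surname: Castillo before Saleh.
Full order: Greco, Ruiz, Eriksen, Okonkwo, Farouk, Castillo, Saleh.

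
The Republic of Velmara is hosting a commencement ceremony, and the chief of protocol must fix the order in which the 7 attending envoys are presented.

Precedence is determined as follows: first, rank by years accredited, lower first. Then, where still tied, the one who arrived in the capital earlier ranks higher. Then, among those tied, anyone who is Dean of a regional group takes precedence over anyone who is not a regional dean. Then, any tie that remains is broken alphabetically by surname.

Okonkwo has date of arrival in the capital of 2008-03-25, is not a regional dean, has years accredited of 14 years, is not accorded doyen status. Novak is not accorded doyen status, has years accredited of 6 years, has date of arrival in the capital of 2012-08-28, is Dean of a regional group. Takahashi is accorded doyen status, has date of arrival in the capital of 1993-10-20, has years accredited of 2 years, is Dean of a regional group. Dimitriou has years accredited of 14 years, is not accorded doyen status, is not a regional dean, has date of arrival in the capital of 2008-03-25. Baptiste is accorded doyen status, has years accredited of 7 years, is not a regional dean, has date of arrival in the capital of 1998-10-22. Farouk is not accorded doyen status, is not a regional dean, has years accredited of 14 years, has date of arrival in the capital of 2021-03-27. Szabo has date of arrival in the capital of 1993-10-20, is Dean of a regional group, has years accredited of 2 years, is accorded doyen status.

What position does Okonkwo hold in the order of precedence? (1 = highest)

By years accredited (lower first): Szabo and Takahashi (both 2 years); then Novak (6 years); then Baptiste (7 years); then Dimitriou, Okonkwo and Farouk (each 14 years).
Szabo and Takahashi both have date of arrival in the capital 1993-10-20, so the next rule applies.
Szabo and Takahashi are each Dean of a regional group, so the next rule applies.
Among Szabo and Takahashi, alphabetically by surname: Szabo before Takahashi.
Among Dimitriou, Okonkwo and Farouk, by date of arrival in the capital (earlier first): Dimitriou and Okonkwo (2008-03-25) before Farouk (2021-03-27).
Dimitriou and Okonkwo are each not a regional dean, so the next rule applies.
Among Dimitriou and Okonkwo, alphabetically by surname: Dimitriou before Okonkwo.
Order: Szabo, Takahashi, Novak, Baptiste, Dimitriou, Okonkwo, Farouk. So position 6.

6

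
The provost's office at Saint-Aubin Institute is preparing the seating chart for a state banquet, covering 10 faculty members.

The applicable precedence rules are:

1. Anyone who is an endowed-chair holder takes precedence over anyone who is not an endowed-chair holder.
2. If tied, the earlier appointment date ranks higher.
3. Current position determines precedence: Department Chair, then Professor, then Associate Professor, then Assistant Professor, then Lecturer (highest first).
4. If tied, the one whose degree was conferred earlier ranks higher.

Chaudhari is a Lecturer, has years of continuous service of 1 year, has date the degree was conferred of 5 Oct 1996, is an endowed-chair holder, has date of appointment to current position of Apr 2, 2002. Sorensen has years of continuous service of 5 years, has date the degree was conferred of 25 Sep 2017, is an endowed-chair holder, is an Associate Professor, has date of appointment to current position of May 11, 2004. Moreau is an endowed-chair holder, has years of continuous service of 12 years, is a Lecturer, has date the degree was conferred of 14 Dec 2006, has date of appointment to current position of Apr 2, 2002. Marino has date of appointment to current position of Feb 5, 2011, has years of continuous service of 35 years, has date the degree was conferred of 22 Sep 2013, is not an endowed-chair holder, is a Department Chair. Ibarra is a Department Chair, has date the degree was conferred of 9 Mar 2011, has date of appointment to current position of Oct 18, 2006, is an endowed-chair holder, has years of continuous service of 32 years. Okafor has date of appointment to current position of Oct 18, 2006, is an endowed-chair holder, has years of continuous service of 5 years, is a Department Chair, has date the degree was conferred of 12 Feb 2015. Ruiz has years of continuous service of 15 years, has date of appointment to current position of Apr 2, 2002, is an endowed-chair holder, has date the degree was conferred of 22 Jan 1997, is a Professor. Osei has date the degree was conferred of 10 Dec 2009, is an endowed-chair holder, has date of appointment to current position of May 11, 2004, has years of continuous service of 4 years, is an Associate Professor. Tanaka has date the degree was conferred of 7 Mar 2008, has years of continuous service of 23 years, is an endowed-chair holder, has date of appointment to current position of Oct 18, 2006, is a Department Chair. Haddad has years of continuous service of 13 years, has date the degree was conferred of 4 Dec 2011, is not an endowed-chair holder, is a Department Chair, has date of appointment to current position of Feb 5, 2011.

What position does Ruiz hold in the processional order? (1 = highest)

1

By the first rule: Ruiz, Chaudhari, Moreau, Osei, Sorensen, Tanaka, Ibarra and Okafor (each an endowed-chair holder); then Haddad and Marino (both not an endowed-chair holder).
Among Ruiz, Chaudhari, Moreau, Osei, Sorensen, Tanaka, Ibarra and Okafor, by date of appointment to current position (earlier first): Ruiz, Chaudhari and Moreau (Apr 2, 2002) before Osei and Sorensen (May 11, 2004) before Tanaka, Ibarra and Okafor (Oct 18, 2006).
Among Ruiz, Chaudhari and Moreau, by current position: Ruiz (Professor) before Chaudhari and Moreau (Lecturer).
Among Chaudhari and Moreau, by date the degree was conferred (earlier first): Chaudhari (5 Oct 1996) before Moreau (14 Dec 2006).
Osei and Sorensen are each Associate Professor, so the next rule applies.
Among Osei and Sorensen, by date the degree was conferred (earlier first): Osei (10 Dec 2009) before Sorensen (25 Sep 2017).
Tanaka, Ibarra and Okafor are each Department Chair, so the next rule applies.
Among Tanaka, Ibarra and Okafor, by date the degree was conferred (earlier first): Tanaka (7 Mar 2008) before Ibarra (9 Mar 2011) before Okafor (12 Feb 2015).
Haddad and Marino both have date of appointment to current position Feb 5, 2011, so the next rule applies.
Haddad and Marino are each Department Chair, so the next rule applies.
Among Haddad and Marino, by date the degree was conferred (earlier first): Haddad (4 Dec 2011) before Marino (22 Sep 2013).
Order: Ruiz, Chaudhari, Moreau, Osei, Sorensen, Tanaka, Ibarra, Okafor, Haddad, Marino. So position 1.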